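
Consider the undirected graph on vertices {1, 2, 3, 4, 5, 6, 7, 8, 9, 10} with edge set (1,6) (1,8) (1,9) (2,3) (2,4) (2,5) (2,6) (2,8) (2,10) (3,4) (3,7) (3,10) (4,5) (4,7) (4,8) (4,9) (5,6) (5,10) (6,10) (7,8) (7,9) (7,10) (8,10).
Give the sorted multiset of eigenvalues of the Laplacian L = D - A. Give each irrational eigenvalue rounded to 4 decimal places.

[0, 2.0884, 2.5508, 3.7270, 4.5644, 5.1269, 5.8644, 6.4820, 7.5788, 8.0172]

Each diagonal entry of L is the vertex degree and each off-diagonal entry is -1 where an edge is present, 0 otherwise; in the order [1, 2, 3, 4, 5, 6, 7, 8, 9, 10] the diagonal is [3, 6, 4, 6, 4, 4, 5, 5, 3, 6]. Diagonalising L (or applying a numerical eigensolver to the 10x10 matrix) gives the spectrum above. The single zero eigenvalue shows the graph is connected. The eigenvalues sum to 46, which equals trace(L) = 2|E|.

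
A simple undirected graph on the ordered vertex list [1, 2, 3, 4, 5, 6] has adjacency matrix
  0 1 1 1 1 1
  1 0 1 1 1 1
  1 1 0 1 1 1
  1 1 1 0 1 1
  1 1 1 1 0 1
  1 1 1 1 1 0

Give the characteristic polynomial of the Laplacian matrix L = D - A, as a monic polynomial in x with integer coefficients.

x^6 - 30x^5 + 360x^4 - 2160x^3 + 6480x^2 - 7776x

With the vertex order [1, 2, 3, 4, 5, 6], the degrees are [5, 5, 5, 5, 5, 5], giving D = diag(5, 5, 5, 5, 5, 5) and L = D - A. The eigenvalues of L are [0, 6, 6, 6, 6, 6]; the characteristic polynomial is the product of (x - lambda_i), which multiplies out to x^6 - 30x^5 + 360x^4 - 2160x^3 + 6480x^2 - 7776x. Since p(0) = det(-L) = 0, x divides p(x). By the matrix-tree theorem the graph has (1/6) * product of the nonzero eigenvalues = 1296 spanning trees.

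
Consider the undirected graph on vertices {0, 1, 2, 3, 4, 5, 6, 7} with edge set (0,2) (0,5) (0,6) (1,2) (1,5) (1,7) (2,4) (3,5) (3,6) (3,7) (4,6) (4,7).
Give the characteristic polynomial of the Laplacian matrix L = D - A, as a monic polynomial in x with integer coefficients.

Reading degrees in the order [0, 1, 2, 3, 4, 5, 6, 7] gives [3, 3, 3, 3, 3, 3, 3, 3]; set D = diag(3, 3, 3, 3, 3, 3, 3, 3) and form L = D - A. L has integer entries, so p(x) = det(xI - L) has integer coefficients. Expanding the determinant yields x^8 - 24x^7 + 240x^6 - 1296x^5 + 4080x^4 - 7488x^3 + 7424x^2 - 3072x. The constant term is 0 because L is singular (the all-ones vector lies in its kernel). By the matrix-tree theorem the graph has (1/8) * product of the nonzero eigenvalues = 384 spanning trees.

x^8 - 24x^7 + 240x^6 - 1296x^5 + 4080x^4 - 7488x^3 + 7424x^2 - 3072x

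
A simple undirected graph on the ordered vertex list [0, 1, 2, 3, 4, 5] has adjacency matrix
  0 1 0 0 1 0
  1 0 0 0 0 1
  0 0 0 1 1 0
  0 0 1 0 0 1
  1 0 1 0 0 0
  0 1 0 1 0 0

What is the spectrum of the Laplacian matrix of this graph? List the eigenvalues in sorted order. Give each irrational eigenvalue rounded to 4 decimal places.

Each diagonal entry of L is the vertex degree and each off-diagonal entry is -1 where an edge is present, 0 otherwise; in the order [0, 1, 2, 3, 4, 5] the diagonal is [2, 2, 2, 2, 2, 2]. Since every row of L sums to 0, the all-ones vector is in the kernel and 0 is an eigenvalue. The single zero eigenvalue shows the graph is connected. By the matrix-tree theorem the graph has (1/6) * product of the nonzero eigenvalues = 6 spanning trees.

[0, 1, 1, 3, 3, 4]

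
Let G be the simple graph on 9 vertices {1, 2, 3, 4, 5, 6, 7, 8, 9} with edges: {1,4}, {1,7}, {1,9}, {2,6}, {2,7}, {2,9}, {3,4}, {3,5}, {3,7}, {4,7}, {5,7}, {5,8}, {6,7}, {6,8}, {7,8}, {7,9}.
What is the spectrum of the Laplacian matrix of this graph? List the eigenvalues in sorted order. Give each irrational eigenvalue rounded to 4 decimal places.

With the vertex order [1, 2, 3, 4, 5, 6, 7, 8, 9], the degrees are [3, 3, 3, 3, 3, 3, 8, 3, 3], giving D = diag(3, 3, 3, 3, 3, 3, 8, 3, 3) and L = D - A. The multiplicity of 0 as a Laplacian eigenvalue equals the number of connected components. The single zero eigenvalue shows the graph is connected.

[0, 1.5858, 1.5858, 3, 3, 4.4142, 4.4142, 5, 9]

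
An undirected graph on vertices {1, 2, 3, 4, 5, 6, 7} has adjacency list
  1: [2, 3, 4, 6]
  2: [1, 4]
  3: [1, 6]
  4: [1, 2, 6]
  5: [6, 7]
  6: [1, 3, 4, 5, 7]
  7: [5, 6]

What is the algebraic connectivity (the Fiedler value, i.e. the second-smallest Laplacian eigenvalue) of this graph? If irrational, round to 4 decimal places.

0.8302

Each diagonal entry of L is the vertex degree and each off-diagonal entry is -1 where an edge is present, 0 otherwise; in the order [1, 2, 3, 4, 5, 6, 7] the diagonal is [4, 2, 2, 3, 2, 5, 2]. Computing the eigenvalues of L and sorting gives [0, 0.8302, 1.7411, 3, 3.3636, 4.9214, 6.1437]. The Fiedler value lambda_2 = 0.8302 is strictly positive, so the graph is connected. There is one zero in the spectrum, matching the 1 component. The largest eigenvalue, 6.1437, is at most the vertex count 7.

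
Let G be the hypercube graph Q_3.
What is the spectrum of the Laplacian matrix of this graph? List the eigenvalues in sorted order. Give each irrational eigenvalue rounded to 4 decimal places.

[0, 2, 2, 2, 4, 4, 4, 6]

The graph has 8 vertices and degree multiset [3, 3, 3, 3, 3, 3, 3, 3]; D is the diagonal matrix of degrees and L = D - A. Since every row of L sums to 0, the all-ones vector is in the kernel and 0 is an eigenvalue. The single zero eigenvalue shows the graph is connected. The largest eigenvalue, 6, is at most the vertex count 8.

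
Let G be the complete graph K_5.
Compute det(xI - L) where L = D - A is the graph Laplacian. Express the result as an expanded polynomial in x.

x^5 - 20x^4 + 150x^3 - 500x^2 + 625x

The graph has 5 vertices and degree multiset [4, 4, 4, 4, 4]; D is the diagonal matrix of degrees and L = D - A. The eigenvalues of L are [0, 5, 5, 5, 5]; the characteristic polynomial is the product of (x - lambda_i), which multiplies out to x^5 - 20x^4 + 150x^3 - 500x^2 + 625x. The coefficient of x^4 equals -trace(L) = -20, matching the sum of degrees. By the matrix-tree theorem the graph has (1/5) * product of the nonzero eigenvalues = 125 spanning trees.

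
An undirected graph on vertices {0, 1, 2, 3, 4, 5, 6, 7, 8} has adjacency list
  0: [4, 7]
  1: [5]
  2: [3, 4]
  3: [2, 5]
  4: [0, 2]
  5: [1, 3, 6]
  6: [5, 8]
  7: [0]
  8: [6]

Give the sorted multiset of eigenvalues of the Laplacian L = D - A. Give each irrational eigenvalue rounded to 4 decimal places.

Reading degrees in the order [0, 1, 2, 3, 4, 5, 6, 7, 8] gives [2, 1, 2, 2, 2, 3, 2, 1, 1]; set D = diag(2, 1, 2, 2, 2, 3, 2, 1, 1) and form L = D - A. L is symmetric positive semidefinite, so every eigenvalue is real and nonnegative. The single zero eigenvalue shows the graph is connected. By the matrix-tree theorem the graph has (1/9) * product of the nonzero eigenvalues = 1 spanning tree.

[0, 0.1404, 0.5362, 0.7754, 1.5803, 2.2449, 2.7784, 3.5988, 4.3455]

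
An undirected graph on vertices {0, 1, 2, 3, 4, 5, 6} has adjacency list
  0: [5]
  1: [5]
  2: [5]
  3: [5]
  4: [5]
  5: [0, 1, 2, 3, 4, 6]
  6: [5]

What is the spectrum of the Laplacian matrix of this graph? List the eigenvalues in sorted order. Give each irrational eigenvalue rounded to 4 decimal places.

With the vertex order [0, 1, 2, 3, 4, 5, 6], the degrees are [1, 1, 1, 1, 1, 6, 1], giving D = diag(1, 1, 1, 1, 1, 6, 1) and L = D - A. L is symmetric positive semidefinite, so every eigenvalue is real and nonnegative. The single zero eigenvalue shows the graph is connected. The eigenvalues sum to 12, which equals trace(L) = 2|E|.

[0, 1, 1, 1, 1, 1, 7]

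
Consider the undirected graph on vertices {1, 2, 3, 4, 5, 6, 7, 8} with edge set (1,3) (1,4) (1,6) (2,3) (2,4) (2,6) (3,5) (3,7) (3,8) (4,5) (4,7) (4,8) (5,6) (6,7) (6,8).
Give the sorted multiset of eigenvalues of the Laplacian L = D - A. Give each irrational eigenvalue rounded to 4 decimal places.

Reading degrees in the order [1, 2, 3, 4, 5, 6, 7, 8] gives [3, 3, 5, 5, 3, 5, 3, 3]; set D = diag(3, 3, 5, 5, 3, 5, 3, 3) and form L = D - A. L is symmetric positive semidefinite, so every eigenvalue is real and nonnegative.

[0, 3, 3, 3, 3, 5, 5, 8]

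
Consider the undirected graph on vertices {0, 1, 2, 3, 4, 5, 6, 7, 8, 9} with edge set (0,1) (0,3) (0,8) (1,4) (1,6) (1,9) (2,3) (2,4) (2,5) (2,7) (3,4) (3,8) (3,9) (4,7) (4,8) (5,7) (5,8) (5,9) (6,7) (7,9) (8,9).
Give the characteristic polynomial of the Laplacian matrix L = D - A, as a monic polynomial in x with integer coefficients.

x^10 - 42x^9 + 768x^8 - 8014x^7 + 52503x^6 - 223488x^5 + 616503x^4 - 1059388x^3 + 1025156x^2 - 423950x

Each diagonal entry of L is the vertex degree and each off-diagonal entry is -1 where an edge is present, 0 otherwise; in the order [0, 1, 2, 3, 4, 5, 6, 7, 8, 9] the diagonal is [3, 4, 4, 5, 5, 4, 2, 5, 5, 5]. Computing det(xI - L) by cofactor expansion (or equivalently via sum-over-permutations) gives x^10 - 42x^9 + 768x^8 - 8014x^7 + 52503x^6 - 223488x^5 + 616503x^4 - 1059388x^3 + 1025156x^2 - 423950x. The constant term is 0 because L is singular (the all-ones vector lies in its kernel). The eigenvalues sum to 42, which equals trace(L) = 2|E|.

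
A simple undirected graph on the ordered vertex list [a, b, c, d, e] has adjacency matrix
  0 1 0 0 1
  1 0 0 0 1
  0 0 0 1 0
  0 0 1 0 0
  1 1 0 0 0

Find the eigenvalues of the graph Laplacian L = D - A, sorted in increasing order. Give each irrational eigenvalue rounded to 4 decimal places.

With the vertex order [a, b, c, d, e], the degrees are [2, 2, 1, 1, 2], giving D = diag(2, 2, 1, 1, 2) and L = D - A. The multiplicity of 0 as a Laplacian eigenvalue equals the number of connected components. The 2 zero eigenvalues correspond to the 2 connected components. The largest eigenvalue, 3, is at most the vertex count 5. The eigenvalues sum to 8, which equals trace(L) = 2|E|.

[0, 0, 2, 3, 3]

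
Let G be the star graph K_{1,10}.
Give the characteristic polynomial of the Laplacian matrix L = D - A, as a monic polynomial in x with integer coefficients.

The graph has 11 vertices and degree multiset [10, 1, 1, 1, 1, 1, 1, 1, 1, 1, 1]; D is the diagonal matrix of degrees and L = D - A. The eigenvalues of L are [0, 1, 1, 1, 1, 1, 1, 1, 1, 1, 11]; the characteristic polynomial is the product of (x - lambda_i), which multiplies out to x^11 - 20x^10 + 135x^9 - 480x^8 + 1050x^7 - 1512x^6 + 1470x^5 - 960x^4 + 405x^3 - 100x^2 + 11x. The constant term is 0 because L is singular (the all-ones vector lies in its kernel).

x^11 - 20x^10 + 135x^9 - 480x^8 + 1050x^7 - 1512x^6 + 1470x^5 - 960x^4 + 405x^3 - 100x^2 + 11x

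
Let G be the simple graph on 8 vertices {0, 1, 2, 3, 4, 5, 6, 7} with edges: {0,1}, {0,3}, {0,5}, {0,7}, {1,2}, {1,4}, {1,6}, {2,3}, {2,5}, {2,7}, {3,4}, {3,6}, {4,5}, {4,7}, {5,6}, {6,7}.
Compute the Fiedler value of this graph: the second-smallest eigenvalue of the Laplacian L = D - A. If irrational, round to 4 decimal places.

4

Reading degrees in the order [0, 1, 2, 3, 4, 5, 6, 7] gives [4, 4, 4, 4, 4, 4, 4, 4]; set D = diag(4, 4, 4, 4, 4, 4, 4, 4) and form L = D - A. The smallest Laplacian eigenvalue is always 0. The next one, lambda_2 = 4, measures how hard the graph is to disconnect: larger values mean better connectivity. By the matrix-tree theorem the graph has (1/8) * product of the nonzero eigenvalues = 4096 spanning trees.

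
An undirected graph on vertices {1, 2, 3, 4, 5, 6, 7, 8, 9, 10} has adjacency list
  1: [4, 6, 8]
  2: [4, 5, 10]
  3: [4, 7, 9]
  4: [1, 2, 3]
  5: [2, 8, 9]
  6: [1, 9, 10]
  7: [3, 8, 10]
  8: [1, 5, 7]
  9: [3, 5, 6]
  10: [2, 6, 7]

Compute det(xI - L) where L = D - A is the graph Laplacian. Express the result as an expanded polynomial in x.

x^10 - 30x^9 + 390x^8 - 2880x^7 + 13305x^6 - 39882x^5 + 77640x^4 - 94800x^3 + 66000x^2 - 20000x

Reading degrees in the order [1, 2, 3, 4, 5, 6, 7, 8, 9, 10] gives [3, 3, 3, 3, 3, 3, 3, 3, 3, 3]; set D = diag(3, 3, 3, 3, 3, 3, 3, 3, 3, 3) and form L = D - A. Computing det(xI - L) by cofactor expansion (or equivalently via sum-over-permutations) gives x^10 - 30x^9 + 390x^8 - 2880x^7 + 13305x^6 - 39882x^5 + 77640x^4 - 94800x^3 + 66000x^2 - 20000x. The constant term is 0 because L is singular (the all-ones vector lies in its kernel).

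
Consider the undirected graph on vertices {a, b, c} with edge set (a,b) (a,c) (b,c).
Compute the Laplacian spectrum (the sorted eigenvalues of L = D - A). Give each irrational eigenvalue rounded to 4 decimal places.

With the vertex order [a, b, c], the degrees are [2, 2, 2], giving D = diag(2, 2, 2) and L = D - A. The multiplicity of 0 as a Laplacian eigenvalue equals the number of connected components. The single zero eigenvalue shows the graph is connected. The eigenvalues sum to 6, which equals trace(L) = 2|E|. The largest eigenvalue, 3, is at most the vertex count 3.

[0, 3, 3]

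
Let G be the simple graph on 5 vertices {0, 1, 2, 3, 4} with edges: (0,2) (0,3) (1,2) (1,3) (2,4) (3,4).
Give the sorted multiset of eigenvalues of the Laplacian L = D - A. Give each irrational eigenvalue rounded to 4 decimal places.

Reading degrees in the order [0, 1, 2, 3, 4] gives [2, 2, 3, 3, 2]; set D = diag(2, 2, 3, 3, 2) and form L = D - A. The multiplicity of 0 as a Laplacian eigenvalue equals the number of connected components.

[0, 2, 2, 3, 5]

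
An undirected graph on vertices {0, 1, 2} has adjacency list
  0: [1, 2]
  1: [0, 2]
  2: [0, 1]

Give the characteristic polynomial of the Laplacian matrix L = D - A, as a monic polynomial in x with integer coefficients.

With the vertex order [0, 1, 2], the degrees are [2, 2, 2], giving D = diag(2, 2, 2) and L = D - A. The eigenvalues of L are [0, 3, 3]; the characteristic polynomial is the product of (x - lambda_i), which multiplies out to x^3 - 6x^2 + 9x. Since p(0) = det(-L) = 0, x divides p(x). The largest eigenvalue, 3, is at most the vertex count 3. The eigenvalues sum to 6, which equals trace(L) = 2|E|.

x^3 - 6x^2 + 9x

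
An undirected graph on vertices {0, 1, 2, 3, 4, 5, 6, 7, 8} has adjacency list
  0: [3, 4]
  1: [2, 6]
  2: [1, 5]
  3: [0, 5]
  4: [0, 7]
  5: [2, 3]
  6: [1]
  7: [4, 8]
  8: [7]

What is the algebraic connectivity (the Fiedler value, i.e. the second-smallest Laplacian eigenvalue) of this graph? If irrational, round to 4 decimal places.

0.1206

With the vertex order [0, 1, 2, 3, 4, 5, 6, 7, 8], the degrees are [2, 2, 2, 2, 2, 2, 1, 2, 1], giving D = diag(2, 2, 2, 2, 2, 2, 1, 2, 1) and L = D - A. The sorted Laplacian eigenvalues are [0, 0.1206, 0.4679, 1, 1.6527, 2.3473, 3, 3.5321, 3.8794]; the algebraic connectivity is the second entry, 0.1206. The eigenvalues sum to 16, which equals trace(L) = 2|E|. There is one zero in the spectrum, matching the 1 component.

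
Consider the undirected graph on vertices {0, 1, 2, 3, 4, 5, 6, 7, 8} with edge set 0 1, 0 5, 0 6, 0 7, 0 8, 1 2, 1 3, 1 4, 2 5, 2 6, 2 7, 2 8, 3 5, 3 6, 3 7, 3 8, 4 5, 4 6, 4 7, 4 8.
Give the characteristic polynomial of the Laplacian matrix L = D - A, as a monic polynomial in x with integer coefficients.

Reading degrees in the order [0, 1, 2, 3, 4, 5, 6, 7, 8] gives [5, 4, 5, 5, 5, 4, 4, 4, 4]; set D = diag(5, 4, 5, 5, 5, 4, 4, 4, 4) and form L = D - A. The eigenvalues of L are [0, 4, 4, 4, 4, 5, 5, 5, 9]; the characteristic polynomial is the product of (x - lambda_i), which multiplies out to x^9 - 40x^8 + 690x^7 - 6720x^6 + 40485x^5 - 154704x^4 + 366560x^3 - 492800x^2 + 288000x. The constant term is 0 because L is singular (the all-ones vector lies in its kernel).

x^9 - 40x^8 + 690x^7 - 6720x^6 + 40485x^5 - 154704x^4 + 366560x^3 - 492800x^2 + 288000x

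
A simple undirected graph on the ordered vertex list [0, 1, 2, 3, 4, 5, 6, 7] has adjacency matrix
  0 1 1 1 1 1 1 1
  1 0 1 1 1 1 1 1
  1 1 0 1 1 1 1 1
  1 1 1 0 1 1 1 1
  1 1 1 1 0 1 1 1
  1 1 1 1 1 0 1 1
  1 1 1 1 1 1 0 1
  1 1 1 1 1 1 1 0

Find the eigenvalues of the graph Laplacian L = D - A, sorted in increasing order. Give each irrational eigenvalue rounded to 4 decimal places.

With the vertex order [0, 1, 2, 3, 4, 5, 6, 7], the degrees are [7, 7, 7, 7, 7, 7, 7, 7], giving D = diag(7, 7, 7, 7, 7, 7, 7, 7) and L = D - A. Since every row of L sums to 0, the all-ones vector is in the kernel and 0 is an eigenvalue. The eigenvalues sum to 56, which equals trace(L) = 2|E|.

[0, 8, 8, 8, 8, 8, 8, 8]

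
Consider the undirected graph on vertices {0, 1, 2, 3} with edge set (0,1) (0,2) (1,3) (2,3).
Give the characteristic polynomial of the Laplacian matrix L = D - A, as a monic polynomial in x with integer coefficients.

Each diagonal entry of L is the vertex degree and each off-diagonal entry is -1 where an edge is present, 0 otherwise; in the order [0, 1, 2, 3] the diagonal is [2, 2, 2, 2]. The eigenvalues of L are [0, 2, 2, 4]; the characteristic polynomial is the product of (x - lambda_i), which multiplies out to x^4 - 8x^3 + 20x^2 - 16x. The constant term is 0 because L is singular (the all-ones vector lies in its kernel). By the matrix-tree theorem the graph has (1/4) * product of the nonzero eigenvalues = 4 spanning trees.

x^4 - 8x^3 + 20x^2 - 16x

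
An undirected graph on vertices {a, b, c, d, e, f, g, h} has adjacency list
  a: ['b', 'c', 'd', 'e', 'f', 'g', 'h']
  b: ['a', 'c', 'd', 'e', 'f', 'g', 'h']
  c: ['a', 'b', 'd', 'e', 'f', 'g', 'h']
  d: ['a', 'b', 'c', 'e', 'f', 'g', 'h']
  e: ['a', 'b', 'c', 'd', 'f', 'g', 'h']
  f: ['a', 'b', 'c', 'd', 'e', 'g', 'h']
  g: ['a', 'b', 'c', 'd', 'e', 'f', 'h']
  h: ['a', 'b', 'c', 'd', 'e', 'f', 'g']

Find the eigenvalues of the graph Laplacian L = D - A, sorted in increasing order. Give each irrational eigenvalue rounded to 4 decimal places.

[0, 8, 8, 8, 8, 8, 8, 8]

With the vertex order [a, b, c, d, e, f, g, h], the degrees are [7, 7, 7, 7, 7, 7, 7, 7], giving D = diag(7, 7, 7, 7, 7, 7, 7, 7) and L = D - A. Since every row of L sums to 0, the all-ones vector is in the kernel and 0 is an eigenvalue. The single zero eigenvalue shows the graph is connected.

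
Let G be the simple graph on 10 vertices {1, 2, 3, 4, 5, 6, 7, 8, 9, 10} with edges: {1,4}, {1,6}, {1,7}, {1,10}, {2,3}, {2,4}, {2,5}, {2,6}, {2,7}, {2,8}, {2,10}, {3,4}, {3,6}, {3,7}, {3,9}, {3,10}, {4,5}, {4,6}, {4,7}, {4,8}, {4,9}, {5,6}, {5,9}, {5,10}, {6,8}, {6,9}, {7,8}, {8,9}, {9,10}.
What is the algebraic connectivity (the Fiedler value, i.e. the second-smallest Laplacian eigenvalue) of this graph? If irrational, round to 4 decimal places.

3.6728

Each diagonal entry of L is the vertex degree and each off-diagonal entry is -1 where an edge is present, 0 otherwise; in the order [1, 2, 3, 4, 5, 6, 7, 8, 9, 10] the diagonal is [4, 7, 6, 8, 5, 7, 5, 5, 6, 5]. The sorted Laplacian eigenvalues are [0, 3.6728, 3.9414, 5.1775, 5.7040, 6.0888, 6.8491, 8.5285, 8.6782, 9.3596]; the algebraic connectivity is the second entry, 3.6728.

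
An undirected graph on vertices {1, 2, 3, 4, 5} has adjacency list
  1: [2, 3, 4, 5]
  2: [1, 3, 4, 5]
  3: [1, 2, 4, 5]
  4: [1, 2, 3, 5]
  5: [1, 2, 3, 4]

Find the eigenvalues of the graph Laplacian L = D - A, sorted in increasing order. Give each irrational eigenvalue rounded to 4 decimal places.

Each diagonal entry of L is the vertex degree and each off-diagonal entry is -1 where an edge is present, 0 otherwise; in the order [1, 2, 3, 4, 5] the diagonal is [4, 4, 4, 4, 4]. The multiplicity of 0 as a Laplacian eigenvalue equals the number of connected components. There is one zero in the spectrum, matching the 1 component.

[0, 5, 5, 5, 5]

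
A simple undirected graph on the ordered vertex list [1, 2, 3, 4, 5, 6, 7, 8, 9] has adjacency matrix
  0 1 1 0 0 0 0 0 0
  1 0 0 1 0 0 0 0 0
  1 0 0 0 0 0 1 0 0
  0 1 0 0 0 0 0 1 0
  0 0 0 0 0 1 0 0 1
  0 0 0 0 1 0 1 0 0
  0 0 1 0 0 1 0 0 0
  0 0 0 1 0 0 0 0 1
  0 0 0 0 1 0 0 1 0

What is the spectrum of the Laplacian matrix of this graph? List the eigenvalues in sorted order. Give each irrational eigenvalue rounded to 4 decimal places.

[0, 0.4679, 0.4679, 1.6527, 1.6527, 3, 3, 3.8794, 3.8794]

With the vertex order [1, 2, 3, 4, 5, 6, 7, 8, 9], the degrees are [2, 2, 2, 2, 2, 2, 2, 2, 2], giving D = diag(2, 2, 2, 2, 2, 2, 2, 2, 2) and L = D - A. L is symmetric positive semidefinite, so every eigenvalue is real and nonnegative. The largest eigenvalue, 3.8794, is at most the vertex count 9. The eigenvalues sum to 18, which equals trace(L) = 2|E|.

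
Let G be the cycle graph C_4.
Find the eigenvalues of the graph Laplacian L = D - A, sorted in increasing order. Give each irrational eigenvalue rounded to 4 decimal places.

[0, 2, 2, 4]

The graph has 4 vertices and degree multiset [2, 2, 2, 2]; D is the diagonal matrix of degrees and L = D - A. The multiplicity of 0 as a Laplacian eigenvalue equals the number of connected components. The eigenvalues sum to 8, which equals trace(L) = 2|E|. The largest eigenvalue, 4, is at most the vertex count 4.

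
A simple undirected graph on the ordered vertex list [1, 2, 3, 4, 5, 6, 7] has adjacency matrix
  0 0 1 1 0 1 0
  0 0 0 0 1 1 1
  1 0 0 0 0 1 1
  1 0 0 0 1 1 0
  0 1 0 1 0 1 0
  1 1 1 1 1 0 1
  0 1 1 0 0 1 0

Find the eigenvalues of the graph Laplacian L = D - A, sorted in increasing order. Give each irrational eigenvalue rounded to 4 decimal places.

[0, 2, 2, 4, 4, 5, 7]

With the vertex order [1, 2, 3, 4, 5, 6, 7], the degrees are [3, 3, 3, 3, 3, 6, 3], giving D = diag(3, 3, 3, 3, 3, 6, 3) and L = D - A. L is symmetric positive semidefinite, so every eigenvalue is real and nonnegative. The single zero eigenvalue shows the graph is connected. There is one zero in the spectrum, matching the 1 component.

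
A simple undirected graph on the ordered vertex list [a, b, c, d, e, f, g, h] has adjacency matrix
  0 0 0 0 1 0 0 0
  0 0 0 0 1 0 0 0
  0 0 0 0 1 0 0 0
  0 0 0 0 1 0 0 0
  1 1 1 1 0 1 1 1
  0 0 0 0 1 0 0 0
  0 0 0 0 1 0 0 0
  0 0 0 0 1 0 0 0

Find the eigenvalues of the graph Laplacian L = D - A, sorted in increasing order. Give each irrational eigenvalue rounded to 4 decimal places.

[0, 1, 1, 1, 1, 1, 1, 8]

Reading degrees in the order [a, b, c, d, e, f, g, h] gives [1, 1, 1, 1, 7, 1, 1, 1]; set D = diag(1, 1, 1, 1, 7, 1, 1, 1) and form L = D - A. L is symmetric positive semidefinite, so every eigenvalue is real and nonnegative. The single zero eigenvalue shows the graph is connected. The largest eigenvalue, 8, is at most the vertex count 8.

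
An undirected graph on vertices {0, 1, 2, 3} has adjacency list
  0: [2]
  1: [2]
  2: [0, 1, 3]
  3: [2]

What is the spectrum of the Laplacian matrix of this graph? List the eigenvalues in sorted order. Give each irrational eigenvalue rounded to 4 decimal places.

[0, 1, 1, 4]

With the vertex order [0, 1, 2, 3], the degrees are [1, 1, 3, 1], giving D = diag(1, 1, 3, 1) and L = D - A. L is symmetric positive semidefinite, so every eigenvalue is real and nonnegative. The single zero eigenvalue shows the graph is connected. There is one zero in the spectrum, matching the 1 component.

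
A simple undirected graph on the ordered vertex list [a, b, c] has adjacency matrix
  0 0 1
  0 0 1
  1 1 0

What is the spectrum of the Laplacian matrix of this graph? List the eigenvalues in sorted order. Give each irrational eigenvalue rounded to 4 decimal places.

[0, 1, 3]

Each diagonal entry of L is the vertex degree and each off-diagonal entry is -1 where an edge is present, 0 otherwise; in the order [a, b, c] the diagonal is [1, 1, 2]. Diagonalising L (or applying a numerical eigensolver to the 3x3 matrix) gives the spectrum above. The single zero eigenvalue shows the graph is connected. By the matrix-tree theorem the graph has (1/3) * product of the nonzero eigenvalues = 1 spanning tree.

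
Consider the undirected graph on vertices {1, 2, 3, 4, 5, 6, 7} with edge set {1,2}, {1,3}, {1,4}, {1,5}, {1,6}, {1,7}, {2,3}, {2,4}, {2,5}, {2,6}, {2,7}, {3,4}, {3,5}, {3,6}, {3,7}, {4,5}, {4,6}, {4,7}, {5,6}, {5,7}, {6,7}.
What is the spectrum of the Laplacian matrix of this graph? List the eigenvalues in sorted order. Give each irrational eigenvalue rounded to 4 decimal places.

Each diagonal entry of L is the vertex degree and each off-diagonal entry is -1 where an edge is present, 0 otherwise; in the order [1, 2, 3, 4, 5, 6, 7] the diagonal is [6, 6, 6, 6, 6, 6, 6]. L is symmetric positive semidefinite, so every eigenvalue is real and nonnegative. The single zero eigenvalue shows the graph is connected. The largest eigenvalue, 7, is at most the vertex count 7.

[0, 7, 7, 7, 7, 7, 7]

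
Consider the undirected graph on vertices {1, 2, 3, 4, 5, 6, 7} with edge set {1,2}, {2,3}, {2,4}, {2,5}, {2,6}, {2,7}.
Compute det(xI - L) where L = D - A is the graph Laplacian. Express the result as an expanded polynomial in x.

Each diagonal entry of L is the vertex degree and each off-diagonal entry is -1 where an edge is present, 0 otherwise; in the order [1, 2, 3, 4, 5, 6, 7] the diagonal is [1, 6, 1, 1, 1, 1, 1]. The eigenvalues of L are [0, 1, 1, 1, 1, 1, 7]; the characteristic polynomial is the product of (x - lambda_i), which multiplies out to x^7 - 12x^6 + 45x^5 - 80x^4 + 75x^3 - 36x^2 + 7x. The constant term is 0 because L is singular (the all-ones vector lies in its kernel). There is one zero in the spectrum, matching the 1 component. The largest eigenvalue, 7, is at most the vertex count 7.

x^7 - 12x^6 + 45x^5 - 80x^4 + 75x^3 - 36x^2 + 7x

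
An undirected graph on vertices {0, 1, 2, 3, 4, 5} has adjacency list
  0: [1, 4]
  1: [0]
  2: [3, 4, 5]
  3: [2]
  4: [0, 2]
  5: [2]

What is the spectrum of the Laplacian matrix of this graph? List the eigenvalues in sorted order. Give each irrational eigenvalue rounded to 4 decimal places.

[0, 0.3249, 1, 1.4608, 3, 4.2143]

Reading degrees in the order [0, 1, 2, 3, 4, 5] gives [2, 1, 3, 1, 2, 1]; set D = diag(2, 1, 3, 1, 2, 1) and form L = D - A. L is symmetric positive semidefinite, so every eigenvalue is real and nonnegative. There is one zero in the spectrum, matching the 1 component.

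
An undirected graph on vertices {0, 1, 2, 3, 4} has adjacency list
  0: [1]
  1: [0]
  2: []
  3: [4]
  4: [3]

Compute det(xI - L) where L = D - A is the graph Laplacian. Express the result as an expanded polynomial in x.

x^5 - 4x^4 + 4x^3

With the vertex order [0, 1, 2, 3, 4], the degrees are [1, 1, 0, 1, 1], giving D = diag(1, 1, 0, 1, 1) and L = D - A. Computing det(xI - L) by cofactor expansion (or equivalently via sum-over-permutations) gives x^5 - 4x^4 + 4x^3. Since p(0) = det(-L) = 0, x divides p(x). There are 3 zeros in the spectrum, matching the 3 components.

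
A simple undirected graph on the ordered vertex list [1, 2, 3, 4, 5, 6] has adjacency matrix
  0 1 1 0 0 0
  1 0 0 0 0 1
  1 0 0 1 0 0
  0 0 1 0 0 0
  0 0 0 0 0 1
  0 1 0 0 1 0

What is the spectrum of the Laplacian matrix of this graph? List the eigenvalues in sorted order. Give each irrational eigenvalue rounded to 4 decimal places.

[0, 0.2679, 1, 2, 3, 3.7321]

Each diagonal entry of L is the vertex degree and each off-diagonal entry is -1 where an edge is present, 0 otherwise; in the order [1, 2, 3, 4, 5, 6] the diagonal is [2, 2, 2, 1, 1, 2]. The multiplicity of 0 as a Laplacian eigenvalue equals the number of connected components. The largest eigenvalue, 3.7321, is at most the vertex count 6.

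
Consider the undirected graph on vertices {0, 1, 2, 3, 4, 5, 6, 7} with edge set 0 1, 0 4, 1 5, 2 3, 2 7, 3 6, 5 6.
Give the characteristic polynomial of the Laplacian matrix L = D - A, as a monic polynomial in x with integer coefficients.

Each diagonal entry of L is the vertex degree and each off-diagonal entry is -1 where an edge is present, 0 otherwise; in the order [0, 1, 2, 3, 4, 5, 6, 7] the diagonal is [2, 2, 2, 2, 1, 2, 2, 1]. L has integer entries, so p(x) = det(xI - L) has integer coefficients. Expanding the determinant yields x^8 - 14x^7 + 78x^6 - 220x^5 + 330x^4 - 252x^3 + 84x^2 - 8x. Since p(0) = det(-L) = 0, x divides p(x). By the matrix-tree theorem the graph has (1/8) * product of the nonzero eigenvalues = 1 spanning tree. The eigenvalues sum to 14, which equals trace(L) = 2|E|.

x^8 - 14x^7 + 78x^6 - 220x^5 + 330x^4 - 252x^3 + 84x^2 - 8x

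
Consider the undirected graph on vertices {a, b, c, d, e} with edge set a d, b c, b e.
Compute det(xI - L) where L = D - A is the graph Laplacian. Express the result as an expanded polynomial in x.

x^5 - 6x^4 + 11x^3 - 6x^2

With the vertex order [a, b, c, d, e], the degrees are [1, 2, 1, 1, 1], giving D = diag(1, 2, 1, 1, 1) and L = D - A. The eigenvalues of L are [0, 0, 1, 2, 3]; the characteristic polynomial is the product of (x - lambda_i), which multiplies out to x^5 - 6x^4 + 11x^3 - 6x^2. The coefficient of x^4 equals -trace(L) = -6, matching the sum of degrees. The largest eigenvalue, 3, is at most the vertex count 5.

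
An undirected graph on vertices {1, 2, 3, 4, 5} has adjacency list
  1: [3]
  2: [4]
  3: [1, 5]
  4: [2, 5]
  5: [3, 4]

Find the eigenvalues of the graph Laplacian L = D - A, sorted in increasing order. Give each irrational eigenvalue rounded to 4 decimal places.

[0, 0.3820, 1.3820, 2.6180, 3.6180]

Each diagonal entry of L is the vertex degree and each off-diagonal entry is -1 where an edge is present, 0 otherwise; in the order [1, 2, 3, 4, 5] the diagonal is [1, 1, 2, 2, 2]. L is symmetric positive semidefinite, so every eigenvalue is real and nonnegative. There is one zero in the spectrum, matching the 1 component. The largest eigenvalue, 3.6180, is at most the vertex count 5.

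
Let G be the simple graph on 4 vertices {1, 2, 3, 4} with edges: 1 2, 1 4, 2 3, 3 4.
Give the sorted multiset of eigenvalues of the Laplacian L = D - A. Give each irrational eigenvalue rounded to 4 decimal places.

[0, 2, 2, 4]

Each diagonal entry of L is the vertex degree and each off-diagonal entry is -1 where an edge is present, 0 otherwise; in the order [1, 2, 3, 4] the diagonal is [2, 2, 2, 2]. The multiplicity of 0 as a Laplacian eigenvalue equals the number of connected components. The largest eigenvalue, 4, is at most the vertex count 4.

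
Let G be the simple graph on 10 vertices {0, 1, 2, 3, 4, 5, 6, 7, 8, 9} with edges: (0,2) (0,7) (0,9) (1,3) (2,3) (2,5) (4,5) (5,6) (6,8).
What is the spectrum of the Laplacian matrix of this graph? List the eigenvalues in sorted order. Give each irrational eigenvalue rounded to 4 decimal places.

Each diagonal entry of L is the vertex degree and each off-diagonal entry is -1 where an edge is present, 0 otherwise; in the order [0, 1, 2, 3, 4, 5, 6, 7, 8, 9] the diagonal is [3, 1, 3, 2, 1, 3, 2, 1, 1, 1]. L is symmetric positive semidefinite, so every eigenvalue is real and nonnegative.

[0, 0.2076, 0.3326, 0.6394, 1, 1.7049, 2.2883, 3.0761, 3.8552, 4.8958]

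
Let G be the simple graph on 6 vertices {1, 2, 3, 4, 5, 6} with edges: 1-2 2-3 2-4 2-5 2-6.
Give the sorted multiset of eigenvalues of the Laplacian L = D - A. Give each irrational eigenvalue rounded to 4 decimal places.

[0, 1, 1, 1, 1, 6]

Each diagonal entry of L is the vertex degree and each off-diagonal entry is -1 where an edge is present, 0 otherwise; in the order [1, 2, 3, 4, 5, 6] the diagonal is [1, 5, 1, 1, 1, 1]. Since every row of L sums to 0, the all-ones vector is in the kernel and 0 is an eigenvalue.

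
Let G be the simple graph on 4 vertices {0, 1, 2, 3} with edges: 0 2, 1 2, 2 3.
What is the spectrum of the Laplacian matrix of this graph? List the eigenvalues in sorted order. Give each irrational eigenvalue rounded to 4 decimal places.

[0, 1, 1, 4]

With the vertex order [0, 1, 2, 3], the degrees are [1, 1, 3, 1], giving D = diag(1, 1, 3, 1) and L = D - A. L is symmetric positive semidefinite, so every eigenvalue is real and nonnegative. The largest eigenvalue, 4, is at most the vertex count 4.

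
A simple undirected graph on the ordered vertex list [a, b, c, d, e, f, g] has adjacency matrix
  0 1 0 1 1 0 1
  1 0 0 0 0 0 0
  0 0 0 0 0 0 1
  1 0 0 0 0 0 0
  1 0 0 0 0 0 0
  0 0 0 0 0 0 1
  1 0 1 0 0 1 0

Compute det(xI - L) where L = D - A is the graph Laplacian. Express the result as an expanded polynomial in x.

x^7 - 12x^6 + 51x^5 - 98x^4 + 93x^3 - 42x^2 + 7x

Reading degrees in the order [a, b, c, d, e, f, g] gives [4, 1, 1, 1, 1, 1, 3]; set D = diag(4, 1, 1, 1, 1, 1, 3) and form L = D - A. Computing det(xI - L) by cofactor expansion (or equivalently via sum-over-permutations) gives x^7 - 12x^6 + 51x^5 - 98x^4 + 93x^3 - 42x^2 + 7x. Since p(0) = det(-L) = 0, x divides p(x). The eigenvalues sum to 12, which equals trace(L) = 2|E|. By the matrix-tree theorem the graph has (1/7) * product of the nonzero eigenvalues = 1 spanning tree.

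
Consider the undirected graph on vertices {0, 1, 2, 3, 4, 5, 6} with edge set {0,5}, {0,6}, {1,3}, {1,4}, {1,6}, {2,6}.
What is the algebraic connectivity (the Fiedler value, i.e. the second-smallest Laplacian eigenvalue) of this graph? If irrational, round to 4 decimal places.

0.3217

Reading degrees in the order [0, 1, 2, 3, 4, 5, 6] gives [2, 3, 1, 1, 1, 1, 3]; set D = diag(2, 3, 1, 1, 1, 1, 3) and form L = D - A. Computing the eigenvalues of L and sorting gives [0, 0.3217, 0.6802, 1, 2.1397, 3.2297, 4.6287]. The Fiedler value lambda_2 = 0.3217 is strictly positive, so the graph is connected. By the matrix-tree theorem the graph has (1/7) * product of the nonzero eigenvalues = 1 spanning tree.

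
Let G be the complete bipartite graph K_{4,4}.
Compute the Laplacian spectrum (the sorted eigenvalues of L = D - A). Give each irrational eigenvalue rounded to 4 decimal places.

[0, 4, 4, 4, 4, 4, 4, 8]

The graph has 8 vertices and degree multiset [4, 4, 4, 4, 4, 4, 4, 4]; D is the diagonal matrix of degrees and L = D - A. The multiplicity of 0 as a Laplacian eigenvalue equals the number of connected components.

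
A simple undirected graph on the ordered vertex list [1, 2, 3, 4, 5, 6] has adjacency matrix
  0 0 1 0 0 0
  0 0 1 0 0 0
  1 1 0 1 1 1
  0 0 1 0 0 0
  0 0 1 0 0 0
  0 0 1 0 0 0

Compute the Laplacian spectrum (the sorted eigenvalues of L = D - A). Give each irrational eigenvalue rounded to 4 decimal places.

With the vertex order [1, 2, 3, 4, 5, 6], the degrees are [1, 1, 5, 1, 1, 1], giving D = diag(1, 1, 5, 1, 1, 1) and L = D - A. Diagonalising L (or applying a numerical eigensolver to the 6x6 matrix) gives the spectrum above. The single zero eigenvalue shows the graph is connected. The eigenvalues sum to 10, which equals trace(L) = 2|E|. The largest eigenvalue, 6, is at most the vertex count 6.

[0, 1, 1, 1, 1, 6]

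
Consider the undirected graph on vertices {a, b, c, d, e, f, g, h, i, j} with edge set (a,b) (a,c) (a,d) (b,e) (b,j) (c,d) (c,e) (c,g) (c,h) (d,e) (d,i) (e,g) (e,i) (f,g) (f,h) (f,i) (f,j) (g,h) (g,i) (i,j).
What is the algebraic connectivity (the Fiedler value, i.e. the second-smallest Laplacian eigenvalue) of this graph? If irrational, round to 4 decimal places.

With the vertex order [a, b, c, d, e, f, g, h, i, j], the degrees are [3, 3, 5, 4, 5, 4, 5, 3, 5, 3], giving D = diag(3, 3, 5, 4, 5, 4, 5, 3, 5, 3) and L = D - A. Computing the eigenvalues of L and sorting gives [0, 1.6872, 2.0043, 3.0847, 3.7370, 4.6714, 5.1976, 5.9745, 6.6572, 6.9860]. The Fiedler value lambda_2 = 1.6872 is strictly positive, so the graph is connected. There is one zero in the spectrum, matching the 1 component. By the matrix-tree theorem the graph has (1/10) * product of the nonzero eigenvalues = 26299 spanning trees.

1.6872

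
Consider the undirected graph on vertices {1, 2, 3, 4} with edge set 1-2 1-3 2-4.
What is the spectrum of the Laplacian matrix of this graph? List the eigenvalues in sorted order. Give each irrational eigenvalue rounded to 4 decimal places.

Each diagonal entry of L is the vertex degree and each off-diagonal entry is -1 where an edge is present, 0 otherwise; in the order [1, 2, 3, 4] the diagonal is [2, 2, 1, 1]. Since every row of L sums to 0, the all-ones vector is in the kernel and 0 is an eigenvalue. There is one zero in the spectrum, matching the 1 component.

[0, 0.5858, 2, 3.4142]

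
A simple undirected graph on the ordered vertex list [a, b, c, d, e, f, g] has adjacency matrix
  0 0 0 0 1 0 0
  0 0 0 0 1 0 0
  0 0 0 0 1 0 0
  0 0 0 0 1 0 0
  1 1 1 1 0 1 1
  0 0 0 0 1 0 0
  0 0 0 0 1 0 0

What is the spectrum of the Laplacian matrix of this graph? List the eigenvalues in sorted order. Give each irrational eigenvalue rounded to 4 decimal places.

With the vertex order [a, b, c, d, e, f, g], the degrees are [1, 1, 1, 1, 6, 1, 1], giving D = diag(1, 1, 1, 1, 6, 1, 1) and L = D - A. The multiplicity of 0 as a Laplacian eigenvalue equals the number of connected components. The eigenvalues sum to 12, which equals trace(L) = 2|E|. By the matrix-tree theorem the graph has (1/7) * product of the nonzero eigenvalues = 1 spanning tree.

[0, 1, 1, 1, 1, 1, 7]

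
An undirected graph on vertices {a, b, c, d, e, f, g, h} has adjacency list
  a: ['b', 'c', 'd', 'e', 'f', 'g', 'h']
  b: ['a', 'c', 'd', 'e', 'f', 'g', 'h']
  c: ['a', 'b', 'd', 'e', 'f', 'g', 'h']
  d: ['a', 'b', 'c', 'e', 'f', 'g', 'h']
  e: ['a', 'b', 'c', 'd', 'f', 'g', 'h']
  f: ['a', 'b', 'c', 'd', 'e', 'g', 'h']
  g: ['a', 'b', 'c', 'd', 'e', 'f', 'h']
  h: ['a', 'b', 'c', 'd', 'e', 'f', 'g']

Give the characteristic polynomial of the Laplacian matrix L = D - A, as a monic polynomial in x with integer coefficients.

x^8 - 56x^7 + 1344x^6 - 17920x^5 + 143360x^4 - 688128x^3 + 1835008x^2 - 2097152x

Reading degrees in the order [a, b, c, d, e, f, g, h] gives [7, 7, 7, 7, 7, 7, 7, 7]; set D = diag(7, 7, 7, 7, 7, 7, 7, 7) and form L = D - A. The eigenvalues of L are [0, 8, 8, 8, 8, 8, 8, 8]; the characteristic polynomial is the product of (x - lambda_i), which multiplies out to x^8 - 56x^7 + 1344x^6 - 17920x^5 + 143360x^4 - 688128x^3 + 1835008x^2 - 2097152x. The coefficient of x^7 equals -trace(L) = -56, matching the sum of degrees.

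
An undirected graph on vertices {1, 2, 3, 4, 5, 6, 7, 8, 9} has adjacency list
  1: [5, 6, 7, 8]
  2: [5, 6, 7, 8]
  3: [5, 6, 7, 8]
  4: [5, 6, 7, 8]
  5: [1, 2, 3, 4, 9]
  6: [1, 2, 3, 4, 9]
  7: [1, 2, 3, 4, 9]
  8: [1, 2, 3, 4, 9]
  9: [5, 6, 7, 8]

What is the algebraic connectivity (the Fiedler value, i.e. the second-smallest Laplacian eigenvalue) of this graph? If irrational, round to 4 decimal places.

4

Reading degrees in the order [1, 2, 3, 4, 5, 6, 7, 8, 9] gives [4, 4, 4, 4, 5, 5, 5, 5, 4]; set D = diag(4, 4, 4, 4, 5, 5, 5, 5, 4) and form L = D - A. Computing the eigenvalues of L and sorting gives [0, 4, 4, 4, 4, 5, 5, 5, 9]. The Fiedler value lambda_2 = 4 is strictly positive, so the graph is connected. There is one zero in the spectrum, matching the 1 component.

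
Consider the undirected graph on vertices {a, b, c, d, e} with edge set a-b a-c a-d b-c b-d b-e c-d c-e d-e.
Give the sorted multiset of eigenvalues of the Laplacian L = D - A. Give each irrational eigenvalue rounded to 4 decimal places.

[0, 3, 5, 5, 5]

With the vertex order [a, b, c, d, e], the degrees are [3, 4, 4, 4, 3], giving D = diag(3, 4, 4, 4, 3) and L = D - A. Diagonalising L (or applying a numerical eigensolver to the 5x5 matrix) gives the spectrum above. By the matrix-tree theorem the graph has (1/5) * product of the nonzero eigenvalues = 75 spanning trees.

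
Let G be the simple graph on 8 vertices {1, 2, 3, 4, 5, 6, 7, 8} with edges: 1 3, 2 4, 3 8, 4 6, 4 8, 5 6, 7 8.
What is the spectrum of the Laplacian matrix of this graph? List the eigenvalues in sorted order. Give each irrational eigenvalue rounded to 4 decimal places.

Each diagonal entry of L is the vertex degree and each off-diagonal entry is -1 where an edge is present, 0 otherwise; in the order [1, 2, 3, 4, 5, 6, 7, 8] the diagonal is [1, 1, 2, 3, 1, 2, 1, 3]. L is symmetric positive semidefinite, so every eigenvalue is real and nonnegative. The eigenvalues sum to 14, which equals trace(L) = 2|E|.

[0, 0.2509, 0.5858, 0.7287, 2, 2.3349, 3.4142, 4.6855]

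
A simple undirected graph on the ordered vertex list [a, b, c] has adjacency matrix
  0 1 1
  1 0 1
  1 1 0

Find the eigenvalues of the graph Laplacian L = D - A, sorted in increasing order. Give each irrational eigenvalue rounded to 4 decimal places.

[0, 3, 3]

Reading degrees in the order [a, b, c] gives [2, 2, 2]; set D = diag(2, 2, 2) and form L = D - A. L is symmetric positive semidefinite, so every eigenvalue is real and nonnegative. The eigenvalues sum to 6, which equals trace(L) = 2|E|.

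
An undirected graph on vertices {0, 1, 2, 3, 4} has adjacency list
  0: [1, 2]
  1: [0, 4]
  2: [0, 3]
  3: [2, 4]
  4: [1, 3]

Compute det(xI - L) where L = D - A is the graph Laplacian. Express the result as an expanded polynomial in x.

x^5 - 10x^4 + 35x^3 - 50x^2 + 25x

With the vertex order [0, 1, 2, 3, 4], the degrees are [2, 2, 2, 2, 2], giving D = diag(2, 2, 2, 2, 2) and L = D - A. Computing det(xI - L) by cofactor expansion (or equivalently via sum-over-permutations) gives x^5 - 10x^4 + 35x^3 - 50x^2 + 25x. The constant term is 0 because L is singular (the all-ones vector lies in its kernel). The largest eigenvalue, 3.6180, is at most the vertex count 5.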